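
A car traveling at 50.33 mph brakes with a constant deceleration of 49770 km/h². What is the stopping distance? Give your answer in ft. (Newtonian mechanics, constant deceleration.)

v₀ = 50.33 mph × 0.44704 = 22.4995 m/s
a = 49770 km/h² × 7.716049382716049e-05 = 3.84028 m/s²
d = v₀² / (2a) = 22.4995² / (2 × 3.84028) = 506.228 / 7.68056 = 65.9103 m
d = 65.9103 m / 0.3048 = 216.2 ft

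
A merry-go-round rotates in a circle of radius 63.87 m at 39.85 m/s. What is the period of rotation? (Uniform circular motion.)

T = 2πr/v = 2π×63.87/39.85 = 10.07 s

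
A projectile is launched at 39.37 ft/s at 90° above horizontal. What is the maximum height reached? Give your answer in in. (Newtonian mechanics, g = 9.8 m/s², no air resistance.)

v₀ = 39.37 ft/s × 0.3048 = 12.0 m/s
H = v₀² × sin²(θ) / (2g) = 12.0² × sin(90°)² / (2 × 9.8) = 144.0 × 1.0 / 19.6 = 7.34694 m
H = 7.34694 m / 0.0254 = 289.2 in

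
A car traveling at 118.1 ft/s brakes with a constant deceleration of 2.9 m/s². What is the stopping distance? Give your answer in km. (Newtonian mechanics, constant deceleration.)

v₀ = 118.1 ft/s × 0.3048 = 35.9969 m/s
d = v₀² / (2a) = 35.9969² / (2 × 2.9) = 1295.78 / 5.8 = 223.41 m
d = 223.41 m / 1000.0 = 0.2234 km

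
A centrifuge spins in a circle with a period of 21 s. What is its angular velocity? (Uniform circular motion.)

ω = 2π/T = 2π/21 = 0.2992 rad/s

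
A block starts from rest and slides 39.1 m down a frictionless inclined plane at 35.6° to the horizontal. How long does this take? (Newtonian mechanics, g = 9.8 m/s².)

a = g sin(θ) = 9.8 × sin(35.6°) = 5.7048 m/s²
t = √(2d/a) = √(2 × 39.1 / 5.7048) = 3.7 s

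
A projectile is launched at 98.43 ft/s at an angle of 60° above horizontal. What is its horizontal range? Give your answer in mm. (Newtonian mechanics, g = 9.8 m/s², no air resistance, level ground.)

v₀ = 98.43 ft/s × 0.3048 = 30.0015 m/s
R = v₀² × sin(2θ) / g = 30.0015² × sin(2 × 60°) / 9.8 = 900.09 × 0.866025 / 9.8 = 79.5409 m
R = 79.5409 m / 0.001 = 79540 mm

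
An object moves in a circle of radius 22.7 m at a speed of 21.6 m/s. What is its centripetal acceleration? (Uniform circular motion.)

a_c = v²/r = 21.6²/22.7 = 466.56/22.7 = 20.55 m/s²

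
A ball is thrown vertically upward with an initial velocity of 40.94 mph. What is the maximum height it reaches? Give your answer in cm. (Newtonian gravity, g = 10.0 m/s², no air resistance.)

v₀ = 40.94 mph × 0.44704 = 18.3018 m/s
h_max = v₀² / (2g) = 18.3018² / (2 × 10.0) = 334.956 / 20.0 = 16.7478 m
h_max = 16.7478 m / 0.01 = 1675 cm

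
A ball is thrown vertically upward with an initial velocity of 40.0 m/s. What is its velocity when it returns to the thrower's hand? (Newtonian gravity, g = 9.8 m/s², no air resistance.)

By conservation of energy (no air resistance), the ball returns to the throw height with the same speed as launch, but directed downward.
|v_ground| = v₀ = 40.0 m/s
v_ground = 40.0 m/s (downward)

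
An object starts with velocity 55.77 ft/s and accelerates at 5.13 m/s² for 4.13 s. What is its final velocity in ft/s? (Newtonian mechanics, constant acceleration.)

v₀ = 55.77 ft/s × 0.3048 = 16.9987 m/s
v = v₀ + a × t = 16.9987 + 5.13 × 4.13 = 38.1856 m/s
v = 38.1856 m/s / 0.3048 = 125.3 ft/s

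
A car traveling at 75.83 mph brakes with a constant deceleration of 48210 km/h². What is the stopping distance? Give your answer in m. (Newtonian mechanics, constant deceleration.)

v₀ = 75.83 mph × 0.44704 = 33.899 m/s
a = 48210 km/h² × 7.716049382716049e-05 = 3.71991 m/s²
d = v₀² / (2a) = 33.899² / (2 × 3.71991) = 1149.14 / 7.43982 = 154.5 m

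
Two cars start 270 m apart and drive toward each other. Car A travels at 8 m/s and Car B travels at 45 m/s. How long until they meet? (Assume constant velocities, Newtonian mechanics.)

Combined speed: v_combined = 8 + 45 = 53 m/s
Time to meet: t = d/v_combined = 270/53 = 5.09 s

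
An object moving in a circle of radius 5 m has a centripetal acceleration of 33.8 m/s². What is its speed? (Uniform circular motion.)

v = √(a_c × r) = √(33.8 × 5) = 13.0 m/s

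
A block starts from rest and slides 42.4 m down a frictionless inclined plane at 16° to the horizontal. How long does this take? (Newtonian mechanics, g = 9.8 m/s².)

a = g sin(θ) = 9.8 × sin(16°) = 2.7012 m/s²
t = √(2d/a) = √(2 × 42.4 / 2.7012) = 5.6 s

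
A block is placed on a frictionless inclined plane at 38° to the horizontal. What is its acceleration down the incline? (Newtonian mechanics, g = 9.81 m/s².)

a = g sin(θ) = 9.81 × sin(38°) = 9.81 × 0.6157 = 6.04 m/s²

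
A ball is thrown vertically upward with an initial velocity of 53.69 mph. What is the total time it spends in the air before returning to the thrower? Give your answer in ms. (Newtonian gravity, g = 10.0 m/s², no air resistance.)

v₀ = 53.69 mph × 0.44704 = 24.0016 m/s
t_total = 2 × v₀ / g = 2 × 24.0016 / 10.0 = 4.80032 s
t_total = 4.80032 s / 0.001 = 4800 ms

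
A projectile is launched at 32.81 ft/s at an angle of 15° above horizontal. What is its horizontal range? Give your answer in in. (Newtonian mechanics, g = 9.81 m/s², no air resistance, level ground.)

v₀ = 32.81 ft/s × 0.3048 = 10.0005 m/s
R = v₀² × sin(2θ) / g = 10.0005² × sin(2 × 15°) / 9.81 = 100.01 × 0.5 / 9.81 = 5.09735 m
R = 5.09735 m / 0.0254 = 200.7 in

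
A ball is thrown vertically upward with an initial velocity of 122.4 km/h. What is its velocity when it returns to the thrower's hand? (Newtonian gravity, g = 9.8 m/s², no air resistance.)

By conservation of energy (no air resistance), the ball returns to the throw height with the same speed as launch, but directed downward.
|v_ground| = v₀ = 122.4 km/h
v_ground = 122.4 km/h (downward)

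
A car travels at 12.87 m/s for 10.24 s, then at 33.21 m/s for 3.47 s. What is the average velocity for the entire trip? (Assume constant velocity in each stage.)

d₁ = v₁t₁ = 12.87 × 10.24 = 131.7888 m
d₂ = v₂t₂ = 33.21 × 3.47 = 115.2387 m
d_total = 247.0275 m, t_total = 13.71 s
v_avg = d_total/t_total = 247.0275/13.71 = 18.02 m/s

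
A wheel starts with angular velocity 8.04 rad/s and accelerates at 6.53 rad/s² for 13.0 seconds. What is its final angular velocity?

ω = ω₀ + αt = 8.04 + 6.53 × 13.0 = 92.93 rad/s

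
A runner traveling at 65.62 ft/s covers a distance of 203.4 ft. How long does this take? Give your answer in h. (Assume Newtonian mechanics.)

d = 203.4 ft × 0.3048 = 61.9963 m
v = 65.62 ft/s × 0.3048 = 20.001 m/s
t = d / v = 61.9963 / 20.001 = 3.09966 s
t = 3.09966 s / 3600.0 = 0.000861 h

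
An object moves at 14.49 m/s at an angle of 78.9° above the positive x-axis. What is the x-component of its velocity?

vₓ = v cos(θ) = 14.49 × cos(78.9°) = 2.79 m/s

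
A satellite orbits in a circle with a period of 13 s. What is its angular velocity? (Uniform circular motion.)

ω = 2π/T = 2π/13 = 0.4833 rad/s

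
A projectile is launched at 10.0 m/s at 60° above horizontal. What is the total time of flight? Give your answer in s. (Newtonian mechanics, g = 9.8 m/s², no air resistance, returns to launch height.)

T = 2 × v₀ × sin(θ) / g = 2 × 10.0 × sin(60°) / 9.8 = 2 × 10.0 × 0.866025 / 9.8 = 1.767 s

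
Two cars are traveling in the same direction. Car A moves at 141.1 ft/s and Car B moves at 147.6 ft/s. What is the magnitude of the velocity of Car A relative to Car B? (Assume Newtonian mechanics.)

v_rel = |v_A - v_B| = |141.1 - 147.6| = 6.5 ft/s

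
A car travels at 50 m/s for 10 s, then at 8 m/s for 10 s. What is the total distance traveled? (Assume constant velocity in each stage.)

d₁ = v₁t₁ = 50 × 10 = 500 m
d₂ = v₂t₂ = 8 × 10 = 80 m
d_total = 500 + 80 = 580 m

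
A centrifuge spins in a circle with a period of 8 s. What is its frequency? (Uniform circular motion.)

f = 1/T = 1/8 = 0.125 Hz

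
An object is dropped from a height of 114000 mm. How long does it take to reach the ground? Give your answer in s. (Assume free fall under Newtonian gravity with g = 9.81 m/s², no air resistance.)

h = 114000 mm × 0.001 = 114.0 m
t = √(2h/g) = √(2 × 114.0 / 9.81) = 4.821 s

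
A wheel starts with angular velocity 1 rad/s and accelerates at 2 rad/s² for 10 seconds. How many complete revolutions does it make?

θ = ω₀t + ½αt² = 1×10 + ½×2×10² = 110.0 rad
Total revolutions = θ/(2π) = 110.0/(2π) = 17.51
Complete revolutions = ⌊17.51⌋ = 17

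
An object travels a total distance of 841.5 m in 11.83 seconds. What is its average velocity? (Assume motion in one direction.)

v_avg = Δd / Δt = 841.5 / 11.83 = 71.13 m/s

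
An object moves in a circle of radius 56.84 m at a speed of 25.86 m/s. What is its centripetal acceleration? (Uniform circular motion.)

a_c = v²/r = 25.86²/56.84 = 668.7396/56.84 = 11.77 m/s²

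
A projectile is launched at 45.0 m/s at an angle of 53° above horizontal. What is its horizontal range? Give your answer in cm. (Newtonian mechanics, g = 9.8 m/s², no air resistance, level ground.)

R = v₀² × sin(2θ) / g = 45.0² × sin(2 × 53°) / 9.8 = 2025.0 × 0.961262 / 9.8 = 198.628 m
R = 198.628 m / 0.01 = 19860 cm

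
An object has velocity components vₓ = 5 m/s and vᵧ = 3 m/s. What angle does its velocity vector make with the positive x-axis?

θ = arctan(vᵧ/vₓ) = arctan(3/5) = 30.96°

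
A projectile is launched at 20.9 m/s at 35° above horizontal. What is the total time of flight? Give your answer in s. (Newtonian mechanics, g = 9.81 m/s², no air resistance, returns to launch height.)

T = 2 × v₀ × sin(θ) / g = 2 × 20.9 × sin(35°) / 9.81 = 2 × 20.9 × 0.573576 / 9.81 = 2.444 s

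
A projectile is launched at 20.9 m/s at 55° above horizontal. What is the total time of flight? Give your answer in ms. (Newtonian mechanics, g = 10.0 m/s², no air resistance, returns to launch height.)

T = 2 × v₀ × sin(θ) / g = 2 × 20.9 × sin(55°) / 10.0 = 2 × 20.9 × 0.819152 / 10.0 = 3.42406 s
T = 3.42406 s / 0.001 = 3424 ms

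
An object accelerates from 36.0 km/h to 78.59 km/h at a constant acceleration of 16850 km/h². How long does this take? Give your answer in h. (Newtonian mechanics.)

v₀ = 36.0 km/h × 0.2777777777777778 = 10.0 m/s
v = 78.59 km/h × 0.2777777777777778 = 21.8306 m/s
a = 16850 km/h² × 7.716049382716049e-05 = 1.30015 m/s²
t = (v - v₀) / a = (21.8306 - 10.0) / 1.30015 = 9.09941 s
t = 9.09941 s / 3600.0 = 0.002528 h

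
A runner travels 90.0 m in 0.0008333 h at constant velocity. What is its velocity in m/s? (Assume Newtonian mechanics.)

t = 0.0008333 h × 3600.0 = 2.99988 s
v = d / t = 90.0 / 2.99988 = 30.0 m/s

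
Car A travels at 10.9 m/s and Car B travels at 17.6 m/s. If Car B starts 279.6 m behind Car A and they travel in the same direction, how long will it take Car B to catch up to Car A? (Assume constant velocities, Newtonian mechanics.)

Relative speed: v_rel = 17.6 - 10.9 = 6.7 m/s
Time to catch: t = d₀/v_rel = 279.6/6.7 = 41.73 s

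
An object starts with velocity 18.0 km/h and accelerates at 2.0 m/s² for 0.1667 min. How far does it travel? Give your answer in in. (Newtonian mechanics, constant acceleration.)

v₀ = 18.0 km/h × 0.2777777777777778 = 5.0 m/s
t = 0.1667 min × 60.0 = 10.002 s
d = v₀ × t + ½ × a × t² = 5.0 × 10.002 + 0.5 × 2.0 × 10.002² = 150.05 m
d = 150.05 m / 0.0254 = 5907 in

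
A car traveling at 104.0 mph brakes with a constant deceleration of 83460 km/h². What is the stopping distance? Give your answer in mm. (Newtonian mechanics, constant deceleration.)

v₀ = 104.0 mph × 0.44704 = 46.4922 m/s
a = 83460 km/h² × 7.716049382716049e-05 = 6.43981 m/s²
d = v₀² / (2a) = 46.4922² / (2 × 6.43981) = 2161.52 / 12.8796 = 167.825 m
d = 167.825 m / 0.001 = 167800 mm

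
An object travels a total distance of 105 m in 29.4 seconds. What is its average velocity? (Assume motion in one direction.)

v_avg = Δd / Δt = 105 / 29.4 = 3.57 m/s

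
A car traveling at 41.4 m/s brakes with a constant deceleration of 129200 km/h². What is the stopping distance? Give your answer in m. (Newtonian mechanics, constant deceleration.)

a = 129200 km/h² × 7.716049382716049e-05 = 9.96914 m/s²
d = v₀² / (2a) = 41.4² / (2 × 9.96914) = 1713.96 / 19.9383 = 85.96 m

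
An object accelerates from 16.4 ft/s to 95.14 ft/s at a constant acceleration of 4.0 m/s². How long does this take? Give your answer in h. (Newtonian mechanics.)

v₀ = 16.4 ft/s × 0.3048 = 4.99872 m/s
v = 95.14 ft/s × 0.3048 = 28.9987 m/s
t = (v - v₀) / a = (28.9987 - 4.99872) / 4.0 = 6.0 s
t = 6.0 s / 3600.0 = 0.001667 h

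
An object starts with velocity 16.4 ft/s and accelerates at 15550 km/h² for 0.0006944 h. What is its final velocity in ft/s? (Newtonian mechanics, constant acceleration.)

v₀ = 16.4 ft/s × 0.3048 = 4.99872 m/s
a = 15550 km/h² × 7.716049382716049e-05 = 1.19985 m/s²
t = 0.0006944 h × 3600.0 = 2.49984 s
v = v₀ + a × t = 4.99872 + 1.19985 × 2.49984 = 7.99815 m/s
v = 7.99815 m/s / 0.3048 = 26.24 ft/s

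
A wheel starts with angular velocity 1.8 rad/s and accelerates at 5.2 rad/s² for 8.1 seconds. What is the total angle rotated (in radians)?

θ = ω₀t + ½αt² = 1.8×8.1 + ½×5.2×8.1² = 185.17 rad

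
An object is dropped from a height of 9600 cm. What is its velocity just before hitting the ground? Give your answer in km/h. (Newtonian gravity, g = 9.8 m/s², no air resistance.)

h = 9600 cm × 0.01 = 96.0 m
v = √(2gh) = √(2 × 9.8 × 96.0) = 43.3774 m/s
v = 43.3774 m/s / 0.2777777777777778 = 156.2 km/h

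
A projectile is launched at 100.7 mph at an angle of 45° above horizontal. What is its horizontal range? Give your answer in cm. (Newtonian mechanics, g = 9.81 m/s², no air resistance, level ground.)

v₀ = 100.7 mph × 0.44704 = 45.0169 m/s
R = v₀² × sin(2θ) / g = 45.0169² × sin(2 × 45°) / 9.81 = 2026.52 × 1.0 / 9.81 = 206.577 m
R = 206.577 m / 0.01 = 20660 cm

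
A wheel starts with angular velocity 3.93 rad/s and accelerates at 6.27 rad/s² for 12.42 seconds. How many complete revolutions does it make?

θ = ω₀t + ½αt² = 3.93×12.42 + ½×6.27×12.42² = 532.404414 rad
Total revolutions = θ/(2π) = 532.404414/(2π) = 84.73
Complete revolutions = ⌊84.73⌋ = 84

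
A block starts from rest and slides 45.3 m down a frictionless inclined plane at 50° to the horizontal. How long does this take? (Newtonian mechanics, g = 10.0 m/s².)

a = g sin(θ) = 10.0 × sin(50°) = 7.6604 m/s²
t = √(2d/a) = √(2 × 45.3 / 7.6604) = 3.44 s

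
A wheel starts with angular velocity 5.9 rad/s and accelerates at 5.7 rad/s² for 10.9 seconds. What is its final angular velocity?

ω = ω₀ + αt = 5.9 + 5.7 × 10.9 = 68.03 rad/s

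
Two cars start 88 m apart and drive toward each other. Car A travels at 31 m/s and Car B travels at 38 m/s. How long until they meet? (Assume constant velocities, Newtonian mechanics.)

Combined speed: v_combined = 31 + 38 = 69 m/s
Time to meet: t = d/v_combined = 88/69 = 1.28 s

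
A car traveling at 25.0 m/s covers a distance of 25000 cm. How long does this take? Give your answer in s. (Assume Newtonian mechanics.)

d = 25000 cm × 0.01 = 250.0 m
t = d / v = 250.0 / 25.0 = 10.0 s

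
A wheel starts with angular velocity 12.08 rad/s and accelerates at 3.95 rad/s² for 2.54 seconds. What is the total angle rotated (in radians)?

θ = ω₀t + ½αt² = 12.08×2.54 + ½×3.95×2.54² = 43.43 rad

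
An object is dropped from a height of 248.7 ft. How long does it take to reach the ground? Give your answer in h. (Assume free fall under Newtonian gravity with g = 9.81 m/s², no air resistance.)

h = 248.7 ft × 0.3048 = 75.8038 m
t = √(2h/g) = √(2 × 75.8038 / 9.81) = 3.93121 s
t = 3.93121 s / 3600.0 = 0.001092 h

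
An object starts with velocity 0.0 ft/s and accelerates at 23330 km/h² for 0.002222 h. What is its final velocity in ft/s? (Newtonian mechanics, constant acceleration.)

v₀ = 0.0 ft/s × 0.3048 = 0.0 m/s
a = 23330 km/h² × 7.716049382716049e-05 = 1.80015 m/s²
t = 0.002222 h × 3600.0 = 7.9992 s
v = v₀ + a × t = 0.0 + 1.80015 × 7.9992 = 14.3998 m/s
v = 14.3998 m/s / 0.3048 = 47.24 ft/s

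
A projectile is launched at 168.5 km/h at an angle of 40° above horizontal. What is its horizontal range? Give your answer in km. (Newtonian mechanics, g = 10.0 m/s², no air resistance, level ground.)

v₀ = 168.5 km/h × 0.2777777777777778 = 46.8056 m/s
R = v₀² × sin(2θ) / g = 46.8056² × sin(2 × 40°) / 10.0 = 2190.76 × 0.984808 / 10.0 = 215.748 m
R = 215.748 m / 1000.0 = 0.2157 km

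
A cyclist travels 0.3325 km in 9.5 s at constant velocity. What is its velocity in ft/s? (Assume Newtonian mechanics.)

d = 0.3325 km × 1000.0 = 332.5 m
v = d / t = 332.5 / 9.5 = 35.0 m/s
v = 35.0 m/s / 0.3048 = 114.8 ft/s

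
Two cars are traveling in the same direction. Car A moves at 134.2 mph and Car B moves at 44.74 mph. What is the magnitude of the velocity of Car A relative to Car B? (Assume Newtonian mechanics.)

v_rel = |v_A - v_B| = |134.2 - 44.74| = 89.46 mph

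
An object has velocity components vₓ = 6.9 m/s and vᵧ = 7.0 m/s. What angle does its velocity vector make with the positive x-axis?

θ = arctan(vᵧ/vₓ) = arctan(7.0/6.9) = 45.41°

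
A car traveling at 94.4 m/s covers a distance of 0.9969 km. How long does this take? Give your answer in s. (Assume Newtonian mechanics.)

d = 0.9969 km × 1000.0 = 996.9 m
t = d / v = 996.9 / 94.4 = 10.56 s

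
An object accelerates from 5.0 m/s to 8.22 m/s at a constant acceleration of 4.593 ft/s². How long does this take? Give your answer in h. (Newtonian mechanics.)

a = 4.593 ft/s² × 0.3048 = 1.39995 m/s²
t = (v - v₀) / a = (8.22 - 5.0) / 1.39995 = 2.30008 s
t = 2.30008 s / 3600.0 = 0.0006389 h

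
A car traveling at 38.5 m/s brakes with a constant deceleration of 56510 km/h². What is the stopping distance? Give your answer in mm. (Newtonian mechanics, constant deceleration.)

a = 56510 km/h² × 7.716049382716049e-05 = 4.36034 m/s²
d = v₀² / (2a) = 38.5² / (2 × 4.36034) = 1482.25 / 8.72068 = 169.97 m
d = 169.97 m / 0.001 = 170000 mm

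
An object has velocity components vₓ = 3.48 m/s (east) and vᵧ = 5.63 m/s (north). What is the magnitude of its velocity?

|v| = √(vₓ² + vᵧ²) = √(3.48² + 5.63²) = √(43.8073) = 6.62 m/s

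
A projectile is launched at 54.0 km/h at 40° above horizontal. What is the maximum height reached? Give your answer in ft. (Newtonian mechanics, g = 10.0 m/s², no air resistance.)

v₀ = 54.0 km/h × 0.2777777777777778 = 15.0 m/s
H = v₀² × sin²(θ) / (2g) = 15.0² × sin(40°)² / (2 × 10.0) = 225.0 × 0.413176 / 20.0 = 4.64823 m
H = 4.64823 m / 0.3048 = 15.25 ft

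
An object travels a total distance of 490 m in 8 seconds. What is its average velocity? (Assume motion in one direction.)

v_avg = Δd / Δt = 490 / 8 = 61.25 m/s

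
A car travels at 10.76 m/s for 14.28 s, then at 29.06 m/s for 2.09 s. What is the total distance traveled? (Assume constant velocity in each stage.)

d₁ = v₁t₁ = 10.76 × 14.28 = 153.6528 m
d₂ = v₂t₂ = 29.06 × 2.09 = 60.7354 m
d_total = 153.6528 + 60.7354 = 214.39 m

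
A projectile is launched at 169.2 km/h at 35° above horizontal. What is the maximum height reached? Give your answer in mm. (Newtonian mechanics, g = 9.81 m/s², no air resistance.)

v₀ = 169.2 km/h × 0.2777777777777778 = 47.0 m/s
H = v₀² × sin²(θ) / (2g) = 47.0² × sin(35°)² / (2 × 9.81) = 2209.0 × 0.32899 / 19.62 = 37.0407 m
H = 37.0407 m / 0.001 = 37040 mm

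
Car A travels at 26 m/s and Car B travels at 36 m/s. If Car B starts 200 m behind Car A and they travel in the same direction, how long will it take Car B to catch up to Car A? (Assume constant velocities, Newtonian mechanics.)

Relative speed: v_rel = 36 - 26 = 10 m/s
Time to catch: t = d₀/v_rel = 200/10 = 20.0 s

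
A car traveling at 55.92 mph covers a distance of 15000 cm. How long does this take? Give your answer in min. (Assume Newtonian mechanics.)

d = 15000 cm × 0.01 = 150.0 m
v = 55.92 mph × 0.44704 = 24.9985 m/s
t = d / v = 150.0 / 24.9985 = 6.00036 s
t = 6.00036 s / 60.0 = 0.1 min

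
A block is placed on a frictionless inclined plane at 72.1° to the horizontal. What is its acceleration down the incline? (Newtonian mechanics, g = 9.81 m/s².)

a = g sin(θ) = 9.81 × sin(72.1°) = 9.81 × 0.9516 = 9.34 m/s²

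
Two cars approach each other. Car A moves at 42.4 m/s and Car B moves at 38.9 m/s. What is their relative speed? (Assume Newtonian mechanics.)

v_rel = v_A + v_B = 42.4 + 38.9 = 81.3 m/s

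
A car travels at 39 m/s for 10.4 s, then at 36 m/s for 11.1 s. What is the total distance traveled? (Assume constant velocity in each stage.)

d₁ = v₁t₁ = 39 × 10.4 = 405.6 m
d₂ = v₂t₂ = 36 × 11.1 = 399.6 m
d_total = 405.6 + 399.6 = 805.2 m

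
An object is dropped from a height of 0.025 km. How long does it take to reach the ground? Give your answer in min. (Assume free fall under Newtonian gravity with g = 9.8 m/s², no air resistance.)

h = 0.025 km × 1000.0 = 25.0 m
t = √(2h/g) = √(2 × 25.0 / 9.8) = 2.25877 s
t = 2.25877 s / 60.0 = 0.03765 min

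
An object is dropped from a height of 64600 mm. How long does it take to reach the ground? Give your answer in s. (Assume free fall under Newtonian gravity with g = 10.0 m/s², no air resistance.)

h = 64600 mm × 0.001 = 64.6 m
t = √(2h/g) = √(2 × 64.6 / 10.0) = 3.594 s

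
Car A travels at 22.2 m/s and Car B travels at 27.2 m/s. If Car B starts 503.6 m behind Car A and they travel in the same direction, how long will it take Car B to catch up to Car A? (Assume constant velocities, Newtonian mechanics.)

Relative speed: v_rel = 27.2 - 22.2 = 5.0 m/s
Time to catch: t = d₀/v_rel = 503.6/5.0 = 100.72 s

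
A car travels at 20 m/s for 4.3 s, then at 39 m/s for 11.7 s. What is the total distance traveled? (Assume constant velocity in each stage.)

d₁ = v₁t₁ = 20 × 4.3 = 86.0 m
d₂ = v₂t₂ = 39 × 11.7 = 456.3 m
d_total = 86.0 + 456.3 = 542.3 m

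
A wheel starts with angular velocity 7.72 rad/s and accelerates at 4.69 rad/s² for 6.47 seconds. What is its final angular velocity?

ω = ω₀ + αt = 7.72 + 4.69 × 6.47 = 38.06 rad/s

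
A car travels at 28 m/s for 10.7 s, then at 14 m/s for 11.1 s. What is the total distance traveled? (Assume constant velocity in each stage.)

d₁ = v₁t₁ = 28 × 10.7 = 299.6 m
d₂ = v₂t₂ = 14 × 11.1 = 155.4 m
d_total = 299.6 + 155.4 = 455.0 m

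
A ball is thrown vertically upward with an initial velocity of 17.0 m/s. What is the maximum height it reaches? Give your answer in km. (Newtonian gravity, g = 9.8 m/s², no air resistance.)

h_max = v₀² / (2g) = 17.0² / (2 × 9.8) = 289.0 / 19.6 = 14.7449 m
h_max = 14.7449 m / 1000.0 = 0.01474 km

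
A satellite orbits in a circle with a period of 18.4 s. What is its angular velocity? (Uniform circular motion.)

ω = 2π/T = 2π/18.4 = 0.3415 rad/s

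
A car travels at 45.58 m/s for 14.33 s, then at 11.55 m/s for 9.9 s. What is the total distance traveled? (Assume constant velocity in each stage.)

d₁ = v₁t₁ = 45.58 × 14.33 = 653.1614 m
d₂ = v₂t₂ = 11.55 × 9.9 = 114.345 m
d_total = 653.1614 + 114.345 = 767.51 m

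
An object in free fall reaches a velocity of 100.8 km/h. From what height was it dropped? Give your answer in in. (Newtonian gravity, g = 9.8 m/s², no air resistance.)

v = 100.8 km/h × 0.2777777777777778 = 28.0 m/s
h = v² / (2g) = 28.0² / (2 × 9.8) = 40.0 m
h = 40.0 m / 0.0254 = 1575 in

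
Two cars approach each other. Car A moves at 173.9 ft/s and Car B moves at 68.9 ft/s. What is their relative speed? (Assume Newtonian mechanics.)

v_rel = v_A + v_B = 173.9 + 68.9 = 242.8 ft/s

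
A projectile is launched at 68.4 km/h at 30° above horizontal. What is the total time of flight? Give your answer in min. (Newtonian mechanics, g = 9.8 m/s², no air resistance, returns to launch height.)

v₀ = 68.4 km/h × 0.2777777777777778 = 19.0 m/s
T = 2 × v₀ × sin(θ) / g = 2 × 19.0 × sin(30°) / 9.8 = 2 × 19.0 × 0.5 / 9.8 = 1.93878 s
T = 1.93878 s / 60.0 = 0.03231 min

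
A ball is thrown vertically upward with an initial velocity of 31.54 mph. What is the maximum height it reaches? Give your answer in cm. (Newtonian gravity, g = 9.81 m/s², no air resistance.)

v₀ = 31.54 mph × 0.44704 = 14.0996 m/s
h_max = v₀² / (2g) = 14.0996² / (2 × 9.81) = 198.799 / 19.62 = 10.1325 m
h_max = 10.1325 m / 0.01 = 1013 cm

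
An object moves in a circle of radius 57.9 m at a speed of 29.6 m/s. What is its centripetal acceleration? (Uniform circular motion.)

a_c = v²/r = 29.6²/57.9 = 876.16/57.9 = 15.13 m/s²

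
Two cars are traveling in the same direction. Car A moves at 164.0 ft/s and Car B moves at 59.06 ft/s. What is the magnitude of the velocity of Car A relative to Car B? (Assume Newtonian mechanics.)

v_rel = |v_A - v_B| = |164.0 - 59.06| = 104.94 ft/s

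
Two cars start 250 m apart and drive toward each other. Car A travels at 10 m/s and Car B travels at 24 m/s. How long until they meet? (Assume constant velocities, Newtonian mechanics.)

Combined speed: v_combined = 10 + 24 = 34 m/s
Time to meet: t = d/v_combined = 250/34 = 7.35 s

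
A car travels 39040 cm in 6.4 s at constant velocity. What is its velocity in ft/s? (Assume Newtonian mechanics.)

d = 39040 cm × 0.01 = 390.4 m
v = d / t = 390.4 / 6.4 = 61.0 m/s
v = 61.0 m/s / 0.3048 = 200.1 ft/s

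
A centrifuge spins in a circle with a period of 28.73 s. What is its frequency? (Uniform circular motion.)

f = 1/T = 1/28.73 = 0.0348 Hz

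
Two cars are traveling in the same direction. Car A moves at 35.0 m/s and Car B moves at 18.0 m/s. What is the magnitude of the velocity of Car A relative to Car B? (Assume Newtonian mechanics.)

v_rel = |v_A - v_B| = |35.0 - 18.0| = 17.0 m/s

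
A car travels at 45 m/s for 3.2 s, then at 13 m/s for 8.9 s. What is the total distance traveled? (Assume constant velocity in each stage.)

d₁ = v₁t₁ = 45 × 3.2 = 144.0 m
d₂ = v₂t₂ = 13 × 8.9 = 115.7 m
d_total = 144.0 + 115.7 = 259.7 m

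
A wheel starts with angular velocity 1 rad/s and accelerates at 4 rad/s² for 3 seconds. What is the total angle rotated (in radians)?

θ = ω₀t + ½αt² = 1×3 + ½×4×3² = 21.0 rad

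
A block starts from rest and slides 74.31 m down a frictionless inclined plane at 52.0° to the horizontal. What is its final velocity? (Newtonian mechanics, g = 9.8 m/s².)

a = g sin(θ) = 9.8 × sin(52.0°) = 7.7225 m/s²
v = √(2ad) = √(2 × 7.7225 × 74.31) = 33.88 m/s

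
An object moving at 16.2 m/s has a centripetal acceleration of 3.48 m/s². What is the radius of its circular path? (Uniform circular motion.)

r = v²/a_c = 16.2²/3.48 = 75.41 m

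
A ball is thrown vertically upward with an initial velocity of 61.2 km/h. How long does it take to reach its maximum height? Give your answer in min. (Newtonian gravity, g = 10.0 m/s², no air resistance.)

v₀ = 61.2 km/h × 0.2777777777777778 = 17.0 m/s
t_up = v₀ / g = 17.0 / 10.0 = 1.7 s
t_up = 1.7 s / 60.0 = 0.02833 min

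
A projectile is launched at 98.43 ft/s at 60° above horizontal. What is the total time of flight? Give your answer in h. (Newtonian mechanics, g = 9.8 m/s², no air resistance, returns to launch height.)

v₀ = 98.43 ft/s × 0.3048 = 30.0015 m/s
T = 2 × v₀ × sin(θ) / g = 2 × 30.0015 × sin(60°) / 9.8 = 2 × 30.0015 × 0.866025 / 9.8 = 5.30246 s
T = 5.30246 s / 3600.0 = 0.001473 h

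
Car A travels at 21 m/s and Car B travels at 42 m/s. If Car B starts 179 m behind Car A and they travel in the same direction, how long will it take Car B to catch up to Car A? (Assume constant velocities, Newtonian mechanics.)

Relative speed: v_rel = 42 - 21 = 21 m/s
Time to catch: t = d₀/v_rel = 179/21 = 8.52 s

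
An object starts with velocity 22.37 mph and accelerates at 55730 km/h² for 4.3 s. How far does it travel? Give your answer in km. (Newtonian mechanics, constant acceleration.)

v₀ = 22.37 mph × 0.44704 = 10.0003 m/s
a = 55730 km/h² × 7.716049382716049e-05 = 4.30015 m/s²
d = v₀ × t + ½ × a × t² = 10.0003 × 4.3 + 0.5 × 4.30015 × 4.3² = 82.7562 m
d = 82.7562 m / 1000.0 = 0.08276 km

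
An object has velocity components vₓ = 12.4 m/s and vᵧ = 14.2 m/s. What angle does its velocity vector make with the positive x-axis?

θ = arctan(vᵧ/vₓ) = arctan(14.2/12.4) = 48.87°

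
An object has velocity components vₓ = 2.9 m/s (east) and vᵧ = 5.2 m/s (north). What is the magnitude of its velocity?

|v| = √(vₓ² + vᵧ²) = √(2.9² + 5.2²) = √(35.45) = 5.95 m/s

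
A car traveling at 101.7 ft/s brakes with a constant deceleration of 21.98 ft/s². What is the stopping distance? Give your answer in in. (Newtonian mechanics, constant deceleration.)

v₀ = 101.7 ft/s × 0.3048 = 30.9982 m/s
a = 21.98 ft/s² × 0.3048 = 6.6995 m/s²
d = v₀² / (2a) = 30.9982² / (2 × 6.6995) = 960.888 / 13.399 = 71.7134 m
d = 71.7134 m / 0.0254 = 2823 in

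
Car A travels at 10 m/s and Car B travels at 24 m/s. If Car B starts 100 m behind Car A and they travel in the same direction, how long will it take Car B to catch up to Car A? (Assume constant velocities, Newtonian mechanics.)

Relative speed: v_rel = 24 - 10 = 14 m/s
Time to catch: t = d₀/v_rel = 100/14 = 7.14 s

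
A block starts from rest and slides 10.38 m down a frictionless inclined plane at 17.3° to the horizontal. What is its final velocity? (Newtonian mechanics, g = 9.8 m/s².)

a = g sin(θ) = 9.8 × sin(17.3°) = 2.9143 m/s²
v = √(2ad) = √(2 × 2.9143 × 10.38) = 7.78 m/s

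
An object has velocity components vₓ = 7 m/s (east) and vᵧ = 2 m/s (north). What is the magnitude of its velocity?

|v| = √(vₓ² + vᵧ²) = √(7² + 2²) = √(53) = 7.28 m/s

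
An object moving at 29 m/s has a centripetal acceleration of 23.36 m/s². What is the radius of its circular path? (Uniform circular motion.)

r = v²/a_c = 29²/23.36 = 36.0 m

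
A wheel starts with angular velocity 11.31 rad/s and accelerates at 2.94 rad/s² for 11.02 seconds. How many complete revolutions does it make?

θ = ω₀t + ½αt² = 11.31×11.02 + ½×2.94×11.02² = 303.153588 rad
Total revolutions = θ/(2π) = 303.153588/(2π) = 48.25
Complete revolutions = ⌊48.25⌋ = 48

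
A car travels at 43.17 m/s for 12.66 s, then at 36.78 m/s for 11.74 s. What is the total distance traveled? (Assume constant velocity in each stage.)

d₁ = v₁t₁ = 43.17 × 12.66 = 546.5322 m
d₂ = v₂t₂ = 36.78 × 11.74 = 431.7972 m
d_total = 546.5322 + 431.7972 = 978.33 m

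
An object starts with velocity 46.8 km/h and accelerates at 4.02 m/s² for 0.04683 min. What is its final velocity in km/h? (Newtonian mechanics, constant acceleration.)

v₀ = 46.8 km/h × 0.2777777777777778 = 13.0 m/s
t = 0.04683 min × 60.0 = 2.8098 s
v = v₀ + a × t = 13.0 + 4.02 × 2.8098 = 24.2954 m/s
v = 24.2954 m/s / 0.2777777777777778 = 87.46 km/h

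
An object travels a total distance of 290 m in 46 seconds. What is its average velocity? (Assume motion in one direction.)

v_avg = Δd / Δt = 290 / 46 = 6.3 m/s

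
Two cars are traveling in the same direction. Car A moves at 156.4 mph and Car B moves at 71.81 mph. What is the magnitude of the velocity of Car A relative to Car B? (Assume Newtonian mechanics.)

v_rel = |v_A - v_B| = |156.4 - 71.81| = 84.59 mph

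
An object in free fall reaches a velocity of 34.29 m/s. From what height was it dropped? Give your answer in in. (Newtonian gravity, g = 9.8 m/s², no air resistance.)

h = v² / (2g) = 34.29² / (2 × 9.8) = 59.99 m
h = 59.99 m / 0.0254 = 2362 in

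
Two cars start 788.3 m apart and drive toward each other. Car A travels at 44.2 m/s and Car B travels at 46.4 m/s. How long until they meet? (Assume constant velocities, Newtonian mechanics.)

Combined speed: v_combined = 44.2 + 46.4 = 90.6 m/s
Time to meet: t = d/v_combined = 788.3/90.6 = 8.7 s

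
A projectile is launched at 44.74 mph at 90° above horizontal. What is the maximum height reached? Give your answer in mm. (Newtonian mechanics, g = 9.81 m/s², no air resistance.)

v₀ = 44.74 mph × 0.44704 = 20.0006 m/s
H = v₀² × sin²(θ) / (2g) = 20.0006² × sin(90°)² / (2 × 9.81) = 400.024 × 1.0 / 19.62 = 20.3886 m
H = 20.3886 m / 0.001 = 20390 mm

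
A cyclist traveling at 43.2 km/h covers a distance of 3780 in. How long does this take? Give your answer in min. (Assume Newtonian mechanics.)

d = 3780 in × 0.0254 = 96.012 m
v = 43.2 km/h × 0.2777777777777778 = 12.0 m/s
t = d / v = 96.012 / 12.0 = 8.001 s
t = 8.001 s / 60.0 = 0.1333 min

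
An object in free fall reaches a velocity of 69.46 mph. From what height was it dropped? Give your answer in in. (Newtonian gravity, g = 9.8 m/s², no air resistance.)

v = 69.46 mph × 0.44704 = 31.0514 m/s
h = v² / (2g) = 31.0514² / (2 × 9.8) = 49.1933 m
h = 49.1933 m / 0.0254 = 1937 in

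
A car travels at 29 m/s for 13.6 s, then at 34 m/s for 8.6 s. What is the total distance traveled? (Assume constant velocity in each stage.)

d₁ = v₁t₁ = 29 × 13.6 = 394.4 m
d₂ = v₂t₂ = 34 × 8.6 = 292.4 m
d_total = 394.4 + 292.4 = 686.8 m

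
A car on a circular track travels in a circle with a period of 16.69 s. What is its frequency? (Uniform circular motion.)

f = 1/T = 1/16.69 = 0.0599 Hz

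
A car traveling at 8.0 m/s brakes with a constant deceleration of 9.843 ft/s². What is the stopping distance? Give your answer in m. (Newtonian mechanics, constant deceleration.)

a = 9.843 ft/s² × 0.3048 = 3.00015 m/s²
d = v₀² / (2a) = 8.0² / (2 × 3.00015) = 64.0 / 6.0003 = 10.67 m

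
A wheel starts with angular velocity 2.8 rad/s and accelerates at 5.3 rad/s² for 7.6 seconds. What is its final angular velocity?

ω = ω₀ + αt = 2.8 + 5.3 × 7.6 = 43.08 rad/s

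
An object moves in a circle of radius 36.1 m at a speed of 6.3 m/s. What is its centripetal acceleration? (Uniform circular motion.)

a_c = v²/r = 6.3²/36.1 = 39.69/36.1 = 1.1 m/s²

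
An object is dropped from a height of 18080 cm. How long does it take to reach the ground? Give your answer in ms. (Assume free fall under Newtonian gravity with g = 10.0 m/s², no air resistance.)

h = 18080 cm × 0.01 = 180.8 m
t = √(2h/g) = √(2 × 180.8 / 10.0) = 6.01332 s
t = 6.01332 s / 0.001 = 6013 ms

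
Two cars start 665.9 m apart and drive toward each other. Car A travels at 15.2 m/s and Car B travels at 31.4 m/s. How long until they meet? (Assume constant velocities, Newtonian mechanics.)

Combined speed: v_combined = 15.2 + 31.4 = 46.6 m/s
Time to meet: t = d/v_combined = 665.9/46.6 = 14.29 s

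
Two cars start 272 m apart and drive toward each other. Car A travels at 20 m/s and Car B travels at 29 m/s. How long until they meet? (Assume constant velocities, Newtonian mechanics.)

Combined speed: v_combined = 20 + 29 = 49 m/s
Time to meet: t = d/v_combined = 272/49 = 5.55 s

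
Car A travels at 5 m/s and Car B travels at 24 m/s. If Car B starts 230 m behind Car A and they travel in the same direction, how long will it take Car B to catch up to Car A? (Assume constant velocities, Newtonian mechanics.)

Relative speed: v_rel = 24 - 5 = 19 m/s
Time to catch: t = d₀/v_rel = 230/19 = 12.11 s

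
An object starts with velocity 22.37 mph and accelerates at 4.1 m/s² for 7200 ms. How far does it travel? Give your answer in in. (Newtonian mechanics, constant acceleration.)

v₀ = 22.37 mph × 0.44704 = 10.0003 m/s
t = 7200 ms × 0.001 = 7.2 s
d = v₀ × t + ½ × a × t² = 10.0003 × 7.2 + 0.5 × 4.1 × 7.2² = 178.274 m
d = 178.274 m / 0.0254 = 7019 in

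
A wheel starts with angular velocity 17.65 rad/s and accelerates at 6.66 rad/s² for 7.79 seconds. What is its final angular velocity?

ω = ω₀ + αt = 17.65 + 6.66 × 7.79 = 69.53 rad/s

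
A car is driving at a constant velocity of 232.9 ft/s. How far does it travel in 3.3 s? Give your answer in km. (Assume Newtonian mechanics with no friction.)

v = 232.9 ft/s × 0.3048 = 70.9879 m/s
d = v × t = 70.9879 × 3.3 = 234.26 m
d = 234.26 m / 1000.0 = 0.2343 km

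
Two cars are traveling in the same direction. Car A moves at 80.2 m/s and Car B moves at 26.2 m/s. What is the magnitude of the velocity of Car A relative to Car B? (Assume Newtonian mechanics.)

v_rel = |v_A - v_B| = |80.2 - 26.2| = 54.0 m/s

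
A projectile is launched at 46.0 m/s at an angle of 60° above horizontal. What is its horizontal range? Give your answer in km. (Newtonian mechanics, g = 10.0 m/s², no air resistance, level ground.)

R = v₀² × sin(2θ) / g = 46.0² × sin(2 × 60°) / 10.0 = 2116.0 × 0.866025 / 10.0 = 183.251 m
R = 183.251 m / 1000.0 = 0.1833 km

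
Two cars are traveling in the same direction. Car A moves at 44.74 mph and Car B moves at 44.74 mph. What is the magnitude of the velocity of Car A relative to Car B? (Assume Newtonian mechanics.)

v_rel = |v_A - v_B| = |44.74 - 44.74| = 0.0 mph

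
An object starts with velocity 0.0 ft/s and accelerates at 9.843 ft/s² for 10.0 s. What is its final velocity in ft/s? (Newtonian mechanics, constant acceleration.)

v₀ = 0.0 ft/s × 0.3048 = 0.0 m/s
a = 9.843 ft/s² × 0.3048 = 3.00015 m/s²
v = v₀ + a × t = 0.0 + 3.00015 × 10.0 = 30.0015 m/s
v = 30.0015 m/s / 0.3048 = 98.43 ft/s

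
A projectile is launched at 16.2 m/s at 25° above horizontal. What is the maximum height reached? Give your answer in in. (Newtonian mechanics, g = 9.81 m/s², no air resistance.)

H = v₀² × sin²(θ) / (2g) = 16.2² × sin(25°)² / (2 × 9.81) = 262.44 × 0.178606 / 19.62 = 2.38906 m
H = 2.38906 m / 0.0254 = 94.06 in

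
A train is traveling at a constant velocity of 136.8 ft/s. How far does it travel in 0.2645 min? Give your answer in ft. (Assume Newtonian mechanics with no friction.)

v = 136.8 ft/s × 0.3048 = 41.6966 m/s
t = 0.2645 min × 60.0 = 15.87 s
d = v × t = 41.6966 × 15.87 = 661.725 m
d = 661.725 m / 0.3048 = 2171 ft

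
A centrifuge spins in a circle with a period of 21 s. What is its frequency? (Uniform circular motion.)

f = 1/T = 1/21 = 0.0476 Hz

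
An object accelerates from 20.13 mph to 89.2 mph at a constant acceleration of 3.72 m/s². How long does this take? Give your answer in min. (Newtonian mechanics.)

v₀ = 20.13 mph × 0.44704 = 8.99892 m/s
v = 89.2 mph × 0.44704 = 39.876 m/s
t = (v - v₀) / a = (39.876 - 8.99892) / 3.72 = 8.30029 s
t = 8.30029 s / 60.0 = 0.1383 min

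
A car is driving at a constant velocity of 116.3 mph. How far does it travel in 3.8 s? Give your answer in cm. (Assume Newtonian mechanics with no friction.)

v = 116.3 mph × 0.44704 = 51.9908 m/s
d = v × t = 51.9908 × 3.8 = 197.565 m
d = 197.565 m / 0.01 = 19760 cm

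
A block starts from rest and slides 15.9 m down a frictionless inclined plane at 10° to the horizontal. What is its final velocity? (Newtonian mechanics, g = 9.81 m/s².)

a = g sin(θ) = 9.81 × sin(10°) = 1.7035 m/s²
v = √(2ad) = √(2 × 1.7035 × 15.9) = 7.36 m/s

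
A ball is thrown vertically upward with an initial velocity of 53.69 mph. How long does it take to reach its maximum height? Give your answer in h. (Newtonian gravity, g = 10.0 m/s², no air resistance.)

v₀ = 53.69 mph × 0.44704 = 24.0016 m/s
t_up = v₀ / g = 24.0016 / 10.0 = 2.40016 s
t_up = 2.40016 s / 3600.0 = 0.0006667 h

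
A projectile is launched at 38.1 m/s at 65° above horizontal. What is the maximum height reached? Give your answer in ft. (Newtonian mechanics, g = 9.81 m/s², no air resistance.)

H = v₀² × sin²(θ) / (2g) = 38.1² × sin(65°)² / (2 × 9.81) = 1451.61 × 0.821394 / 19.62 = 60.7719 m
H = 60.7719 m / 0.3048 = 199.4 ft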